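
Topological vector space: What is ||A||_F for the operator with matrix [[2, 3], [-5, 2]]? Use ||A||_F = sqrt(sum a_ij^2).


||A||_F^2 = sum a_ij^2
= 2^2 + 3^2 + (-5)^2 + 2^2
= 4 + 9 + 25 + 4 = 42
||A||_F = sqrt(42) = 6.4807

6.4807


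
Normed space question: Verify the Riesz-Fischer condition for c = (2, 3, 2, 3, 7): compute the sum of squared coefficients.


sum |c_n|^2 = 2^2 + 3^2 + 2^2 + 3^2 + 7^2
= 4 + 9 + 4 + 9 + 49
= 75

75


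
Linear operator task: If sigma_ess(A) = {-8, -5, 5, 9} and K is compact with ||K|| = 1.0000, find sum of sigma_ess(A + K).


By Weyl's theorem, the essential spectrum is invariant under compact perturbations.
sigma_ess(A + K) = sigma_ess(A) = {-8, -5, 5, 9}
Sum = -8 + -5 + 5 + 9 = 1

1


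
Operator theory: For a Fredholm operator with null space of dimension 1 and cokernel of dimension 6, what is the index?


The Fredholm index is defined as ind(T) = dim(ker T) - dim(coker T)
= 1 - 6
= -5

-5


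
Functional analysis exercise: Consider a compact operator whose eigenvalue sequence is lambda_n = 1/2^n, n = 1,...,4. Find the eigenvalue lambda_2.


The eigenvalue formula gives lambda_2 = 1/2^2
= 1/4
= 0.2500

0.2500


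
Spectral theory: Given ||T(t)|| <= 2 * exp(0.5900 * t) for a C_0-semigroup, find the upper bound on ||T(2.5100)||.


||T(2.5100)|| <= 2 * exp(0.5900 * 2.5100)
= 2 * exp(1.4809)
= 2 * 4.3969
= 8.7938

8.7938


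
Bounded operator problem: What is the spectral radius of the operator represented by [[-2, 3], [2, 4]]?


For a 2x2 matrix, eigenvalues satisfy lambda^2 - (trace)*lambda + det = 0
trace = -2 + 4 = 2
det = -2*4 - 3*2 = -14
discriminant = 2^2 - 4*(-14) = 60
spectral radius = max |eigenvalue| = 4.8730

4.8730


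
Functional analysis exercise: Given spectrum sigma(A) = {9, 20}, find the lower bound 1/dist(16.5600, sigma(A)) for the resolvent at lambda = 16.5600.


dist(16.5600, {9, 20}) = min(|16.5600 - 9|, |16.5600 - 20|)
= min(7.5600, 3.4400) = 3.4400
Resolvent bound = 1/3.4400 = 0.2907

0.2907


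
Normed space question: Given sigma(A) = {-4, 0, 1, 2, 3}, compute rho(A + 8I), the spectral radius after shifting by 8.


Spectrum of A + 8I = {4, 8, 9, 10, 11}
Spectral radius = max |lambda| over the shifted spectrum
= max(4, 8, 9, 10, 11) = 11

11


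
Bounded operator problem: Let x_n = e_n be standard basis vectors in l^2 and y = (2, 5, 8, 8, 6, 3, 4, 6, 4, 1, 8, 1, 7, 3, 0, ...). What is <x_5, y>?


x_5 = e_5 is the standard basis vector with 1 in position 5.
<x_5, y> = y_5 = 6
As n -> infinity, <x_n, y> -> 0, confirming weak convergence of (x_n) to 0.

6


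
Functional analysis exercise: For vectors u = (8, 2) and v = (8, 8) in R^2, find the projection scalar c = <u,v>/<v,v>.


Computing <u,v> = 8*8 + 2*8 = 80
Computing <v,v> = 8^2 + 8^2 = 128
Projection coefficient = 80/128 = 0.6250

0.6250


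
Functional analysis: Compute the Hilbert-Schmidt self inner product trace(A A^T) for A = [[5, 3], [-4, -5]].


trace(A * A^T) = sum of squares of all entries
= 5^2 + 3^2 + (-4)^2 + (-5)^2
= 25 + 9 + 16 + 25
= 75

75


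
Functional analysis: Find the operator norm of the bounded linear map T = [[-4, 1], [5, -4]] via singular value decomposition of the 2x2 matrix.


A^T A = [[41, -24], [-24, 17]]
trace(A^T A) = 58, det(A^T A) = 121
discriminant = 58^2 - 4*121 = 2880
Largest eigenvalue of A^T A = (trace + sqrt(disc))/2 = 55.8328
||T|| = sqrt(55.8328) = 7.4721

7.4721


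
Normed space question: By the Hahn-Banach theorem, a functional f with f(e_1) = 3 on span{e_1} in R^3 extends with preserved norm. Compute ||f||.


The norm of f is given by ||f|| = sup_{||x||=1} |f(x)|.
On span{e_1}, ||e_1|| = 1, so ||f|| = |f(e_1)| / ||e_1||
= |3| / 1 = 3.0000

3.0000


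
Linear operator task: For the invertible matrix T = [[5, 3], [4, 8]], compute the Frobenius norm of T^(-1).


det(T) = 5*8 - 3*4 = 28
T^(-1) = (1/28) * [[8, -3], [-4, 5]] = [[0.2857, -0.1071], [-0.1429, 0.1786]]
||T^(-1)||_F^2 = 0.2857^2 + (-0.1071)^2 + (-0.1429)^2 + 0.1786^2 = 0.1454
||T^(-1)||_F = sqrt(0.1454) = 0.3813

0.3813


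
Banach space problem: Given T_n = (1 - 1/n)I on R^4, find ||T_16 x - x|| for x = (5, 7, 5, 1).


T_16 x - x = (1 - 1/16)x - x = -x/16
||x|| = sqrt(100) = 10.0000
||T_16 x - x|| = ||x||/16 = 10.0000/16 = 0.6250

0.6250


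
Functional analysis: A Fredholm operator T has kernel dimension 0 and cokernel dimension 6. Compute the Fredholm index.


The Fredholm index is defined as ind(T) = dim(ker T) - dim(coker T)
= 0 - 6
= -6

-6


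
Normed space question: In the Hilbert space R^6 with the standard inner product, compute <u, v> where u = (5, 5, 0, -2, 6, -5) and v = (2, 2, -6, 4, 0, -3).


Computing the standard inner product <u, v> = sum u_i * v_i
= 5*2 + 5*2 + 0*-6 + -2*4 + 6*0 + -5*-3
= 10 + 10 + 0 + -8 + 0 + 15
= 27

27


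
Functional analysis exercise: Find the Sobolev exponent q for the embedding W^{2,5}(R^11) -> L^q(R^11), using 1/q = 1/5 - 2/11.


Using the Sobolev embedding formula: 1/q = 1/p - k/n
1/q = 1/5 - 2/11 = 1/55
q = 1/(1/55) = 55

55.0000


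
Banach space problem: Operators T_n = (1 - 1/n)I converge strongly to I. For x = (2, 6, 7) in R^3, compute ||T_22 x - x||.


T_22 x - x = (1 - 1/22)x - x = -x/22
||x|| = sqrt(89) = 9.4340
||T_22 x - x|| = ||x||/22 = 9.4340/22 = 0.4288

0.4288


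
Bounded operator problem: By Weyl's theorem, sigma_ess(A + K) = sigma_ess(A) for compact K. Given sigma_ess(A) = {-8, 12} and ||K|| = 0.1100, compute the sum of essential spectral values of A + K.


By Weyl's theorem, the essential spectrum is invariant under compact perturbations.
sigma_ess(A + K) = sigma_ess(A) = {-8, 12}
Sum = -8 + 12 = 4

4


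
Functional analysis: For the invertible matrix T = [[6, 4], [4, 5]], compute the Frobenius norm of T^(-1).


det(T) = 6*5 - 4*4 = 14
T^(-1) = (1/14) * [[5, -4], [-4, 6]] = [[0.3571, -0.2857], [-0.2857, 0.4286]]
||T^(-1)||_F^2 = 0.3571^2 + (-0.2857)^2 + (-0.2857)^2 + 0.4286^2 = 0.4745
||T^(-1)||_F = sqrt(0.4745) = 0.6888

0.6888


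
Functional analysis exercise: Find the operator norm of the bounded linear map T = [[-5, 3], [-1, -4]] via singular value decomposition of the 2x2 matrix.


A^T A = [[26, -11], [-11, 25]]
trace(A^T A) = 51, det(A^T A) = 529
discriminant = 51^2 - 4*529 = 485
Largest eigenvalue of A^T A = (trace + sqrt(disc))/2 = 36.5114
||T|| = sqrt(36.5114) = 6.0425

6.0425


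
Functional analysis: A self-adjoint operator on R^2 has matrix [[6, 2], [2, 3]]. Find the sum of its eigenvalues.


For a self-adjoint (symmetric) matrix, the eigenvalues are real.
The sum of eigenvalues equals the trace of the matrix.
trace = 6 + 3 = 9

9


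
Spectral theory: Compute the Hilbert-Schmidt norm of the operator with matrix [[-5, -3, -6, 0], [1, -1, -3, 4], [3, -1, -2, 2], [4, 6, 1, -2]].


The Hilbert-Schmidt norm is sqrt(sum of squares of all entries).
Sum of squares = (-5)^2 + (-3)^2 + (-6)^2 + 0^2 + 1^2 + (-1)^2 + (-3)^2 + 4^2 + 3^2 + (-1)^2 + (-2)^2 + 2^2 + 4^2 + 6^2 + 1^2 + (-2)^2
= 25 + 9 + 36 + 0 + 1 + 1 + 9 + 16 + 9 + 1 + 4 + 4 + 16 + 36 + 1 + 4 = 172
||T||_HS = sqrt(172) = 13.1149

13.1149


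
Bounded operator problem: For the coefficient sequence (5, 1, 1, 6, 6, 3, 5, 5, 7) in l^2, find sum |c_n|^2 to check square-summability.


sum |c_n|^2 = 5^2 + 1^2 + 1^2 + 6^2 + 6^2 + 3^2 + 5^2 + 5^2 + 7^2
= 25 + 1 + 1 + 36 + 36 + 9 + 25 + 25 + 49
= 207

207


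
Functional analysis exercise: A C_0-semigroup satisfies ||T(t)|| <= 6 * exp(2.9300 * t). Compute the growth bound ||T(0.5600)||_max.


||T(0.5600)|| <= 6 * exp(2.9300 * 0.5600)
= 6 * exp(1.6408)
= 6 * 5.1593
= 30.9558

30.9558


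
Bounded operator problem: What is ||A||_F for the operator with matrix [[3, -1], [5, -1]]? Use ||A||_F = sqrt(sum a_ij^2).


||A||_F^2 = sum a_ij^2
= 3^2 + (-1)^2 + 5^2 + (-1)^2
= 9 + 1 + 25 + 1 = 36
||A||_F = sqrt(36) = 6.0000

6.0000


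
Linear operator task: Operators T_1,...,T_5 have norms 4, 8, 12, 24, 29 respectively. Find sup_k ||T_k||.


By the Uniform Boundedness Principle, the supremum of norms is finite.
sup_k ||T_k|| = max(4, 8, 12, 24, 29) = 29

29


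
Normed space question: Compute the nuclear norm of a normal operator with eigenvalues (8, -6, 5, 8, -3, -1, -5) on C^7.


For a normal operator, singular values equal |eigenvalues|.
Trace norm = sum |lambda_i| = 8 + 6 + 5 + 8 + 3 + 1 + 5
= 36

36


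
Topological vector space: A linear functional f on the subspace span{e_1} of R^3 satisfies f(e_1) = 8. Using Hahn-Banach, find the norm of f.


The norm of f is given by ||f|| = sup_{||x||=1} |f(x)|.
On span{e_1}, ||e_1|| = 1, so ||f|| = |f(e_1)| / ||e_1||
= |8| / 1 = 8.0000

8.0000


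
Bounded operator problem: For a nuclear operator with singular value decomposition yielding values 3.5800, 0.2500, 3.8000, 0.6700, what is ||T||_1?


The nuclear norm is the sum of all singular values.
||T||_1 = 3.5800 + 0.2500 + 3.8000 + 0.6700
= 8.3000

8.3000


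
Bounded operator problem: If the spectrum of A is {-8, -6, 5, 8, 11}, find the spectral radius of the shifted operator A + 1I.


Spectrum of A + 1I = {-7, -5, 6, 9, 12}
Spectral radius = max |lambda| over the shifted spectrum
= max(7, 5, 6, 9, 12) = 12

12


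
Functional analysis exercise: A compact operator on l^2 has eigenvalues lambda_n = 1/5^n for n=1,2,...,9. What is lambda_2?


The eigenvalue formula gives lambda_2 = 1/5^2
= 1/25
= 0.0400

0.0400


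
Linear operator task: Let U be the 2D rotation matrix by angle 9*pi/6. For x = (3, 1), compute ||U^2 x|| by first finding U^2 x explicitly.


U is a rotation by theta = 9*pi/6
U^2 = rotation by 2*theta = 18*pi/6 = 6*pi/6 (mod 2*pi)
cos(6*pi/6) = -1.0000, sin(6*pi/6) = 0.0000
U^2 x = (-1.0000 * 3 - 0.0000 * 1, 0.0000 * 3 + -1.0000 * 1)
= (-3.0000, -1.0000)
||U^2 x|| = sqrt((-3.0000)^2 + (-1.0000)^2) = sqrt(10.0000) = 3.1623

3.1623


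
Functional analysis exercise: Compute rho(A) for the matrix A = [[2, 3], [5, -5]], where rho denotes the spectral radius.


For a 2x2 matrix, eigenvalues satisfy lambda^2 - (trace)*lambda + det = 0
trace = 2 + -5 = -3
det = 2*-5 - 3*5 = -25
discriminant = (-3)^2 - 4*(-25) = 109
spectral radius = max |eigenvalue| = 6.7202

6.7202


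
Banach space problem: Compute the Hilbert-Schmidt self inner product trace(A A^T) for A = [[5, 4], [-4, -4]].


trace(A * A^T) = sum of squares of all entries
= 5^2 + 4^2 + (-4)^2 + (-4)^2
= 25 + 16 + 16 + 16
= 73

73


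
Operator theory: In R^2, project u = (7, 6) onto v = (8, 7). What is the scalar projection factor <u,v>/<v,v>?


Computing <u,v> = 7*8 + 6*7 = 98
Computing <v,v> = 8^2 + 7^2 = 113
Projection coefficient = 98/113 = 0.8673

0.8673


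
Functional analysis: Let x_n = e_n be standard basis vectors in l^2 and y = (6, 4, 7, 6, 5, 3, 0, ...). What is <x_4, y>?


x_4 = e_4 is the standard basis vector with 1 in position 4.
<x_4, y> = y_4 = 6
As n -> infinity, <x_n, y> -> 0, confirming weak convergence of (x_n) to 0.

6


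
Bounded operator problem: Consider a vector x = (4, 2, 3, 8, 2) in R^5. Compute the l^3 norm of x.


The l^3 norm = (sum |x_i|^3)^(1/3)
Sum of 3th powers = 64 + 8 + 27 + 512 + 8 = 619
||x||_3 = (619)^(1/3) = 8.5224

8.5224


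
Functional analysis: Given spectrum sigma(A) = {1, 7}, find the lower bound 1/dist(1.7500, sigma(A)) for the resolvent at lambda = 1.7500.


dist(1.7500, {1, 7}) = min(|1.7500 - 1|, |1.7500 - 7|)
= min(0.7500, 5.2500) = 0.7500
Resolvent bound = 1/0.7500 = 1.3333

1.3333


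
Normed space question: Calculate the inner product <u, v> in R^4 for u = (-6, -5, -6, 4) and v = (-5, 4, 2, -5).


Computing the standard inner product <u, v> = sum u_i * v_i
= -6*-5 + -5*4 + -6*2 + 4*-5
= 30 + -20 + -12 + -20
= -22

-22


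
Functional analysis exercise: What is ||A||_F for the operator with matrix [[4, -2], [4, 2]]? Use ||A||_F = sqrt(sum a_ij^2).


||A||_F^2 = sum a_ij^2
= 4^2 + (-2)^2 + 4^2 + 2^2
= 16 + 4 + 16 + 4 = 40
||A||_F = sqrt(40) = 6.3246

6.3246


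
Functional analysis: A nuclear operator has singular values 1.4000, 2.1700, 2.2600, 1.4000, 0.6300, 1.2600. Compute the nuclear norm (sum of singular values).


The nuclear norm is the sum of all singular values.
||T||_1 = 1.4000 + 2.1700 + 2.2600 + 1.4000 + 0.6300 + 1.2600
= 9.1200

9.1200


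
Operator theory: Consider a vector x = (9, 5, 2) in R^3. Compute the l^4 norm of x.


The l^4 norm = (sum |x_i|^4)^(1/4)
Sum of 4th powers = 6561 + 625 + 16 = 7202
||x||_4 = (7202)^(1/4) = 9.2122

9.2122


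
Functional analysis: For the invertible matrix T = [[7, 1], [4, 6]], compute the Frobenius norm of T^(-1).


det(T) = 7*6 - 1*4 = 38
T^(-1) = (1/38) * [[6, -1], [-4, 7]] = [[0.1579, -0.0263], [-0.1053, 0.1842]]
||T^(-1)||_F^2 = 0.1579^2 + (-0.0263)^2 + (-0.1053)^2 + 0.1842^2 = 0.0706
||T^(-1)||_F = sqrt(0.0706) = 0.2658

0.2658


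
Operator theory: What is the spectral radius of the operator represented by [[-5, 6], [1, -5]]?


For a 2x2 matrix, eigenvalues satisfy lambda^2 - (trace)*lambda + det = 0
trace = -5 + -5 = -10
det = -5*-5 - 6*1 = 19
discriminant = (-10)^2 - 4*(19) = 24
spectral radius = max |eigenvalue| = 7.4495

7.4495


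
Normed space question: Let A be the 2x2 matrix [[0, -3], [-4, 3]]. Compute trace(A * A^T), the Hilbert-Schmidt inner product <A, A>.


trace(A * A^T) = sum of squares of all entries
= 0^2 + (-3)^2 + (-4)^2 + 3^2
= 0 + 9 + 16 + 9
= 34

34


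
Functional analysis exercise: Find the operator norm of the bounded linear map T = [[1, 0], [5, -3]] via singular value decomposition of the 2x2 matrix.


A^T A = [[26, -15], [-15, 9]]
trace(A^T A) = 35, det(A^T A) = 9
discriminant = 35^2 - 4*9 = 1189
Largest eigenvalue of A^T A = (trace + sqrt(disc))/2 = 34.7409
||T|| = sqrt(34.7409) = 5.8941

5.8941


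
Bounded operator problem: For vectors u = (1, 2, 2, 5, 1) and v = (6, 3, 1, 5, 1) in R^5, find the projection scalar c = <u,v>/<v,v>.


Computing <u,v> = 1*6 + 2*3 + 2*1 + 5*5 + 1*1 = 40
Computing <v,v> = 6^2 + 3^2 + 1^2 + 5^2 + 1^2 = 72
Projection coefficient = 40/72 = 0.5556

0.5556


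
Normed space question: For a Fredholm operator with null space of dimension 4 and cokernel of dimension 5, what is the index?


The Fredholm index is defined as ind(T) = dim(ker T) - dim(coker T)
= 4 - 5
= -1

-1


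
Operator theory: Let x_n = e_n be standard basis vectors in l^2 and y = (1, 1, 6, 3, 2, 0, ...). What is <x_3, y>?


x_3 = e_3 is the standard basis vector with 1 in position 3.
<x_3, y> = y_3 = 6
As n -> infinity, <x_n, y> -> 0, confirming weak convergence of (x_n) to 0.

6


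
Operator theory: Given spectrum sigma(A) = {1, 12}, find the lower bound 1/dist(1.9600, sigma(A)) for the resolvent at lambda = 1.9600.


dist(1.9600, {1, 12}) = min(|1.9600 - 1|, |1.9600 - 12|)
= min(0.9600, 10.0400) = 0.9600
Resolvent bound = 1/0.9600 = 1.0417

1.0417


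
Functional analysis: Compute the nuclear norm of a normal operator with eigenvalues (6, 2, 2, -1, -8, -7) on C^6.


For a normal operator, singular values equal |eigenvalues|.
Trace norm = sum |lambda_i| = 6 + 2 + 2 + 1 + 8 + 7
= 26

26


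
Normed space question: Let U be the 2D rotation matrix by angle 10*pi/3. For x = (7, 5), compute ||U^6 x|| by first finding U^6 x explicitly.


U is a rotation by theta = 10*pi/3
U^6 = rotation by 6*theta = 60*pi/3 = 0*pi/3 (mod 2*pi)
cos(0*pi/3) = 1.0000, sin(0*pi/3) = 0.0000
U^6 x = (1.0000 * 7 - 0.0000 * 5, 0.0000 * 7 + 1.0000 * 5)
= (7.0000, 5.0000)
||U^6 x|| = sqrt(7.0000^2 + 5.0000^2) = sqrt(74.0000) = 8.6023

8.6023


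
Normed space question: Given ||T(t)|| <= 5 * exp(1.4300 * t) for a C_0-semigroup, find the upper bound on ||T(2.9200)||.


||T(2.9200)|| <= 5 * exp(1.4300 * 2.9200)
= 5 * exp(4.1756)
= 5 * 65.0789
= 325.3944

325.3944


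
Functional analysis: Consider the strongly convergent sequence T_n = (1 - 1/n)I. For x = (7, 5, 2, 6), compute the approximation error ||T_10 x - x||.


T_10 x - x = (1 - 1/10)x - x = -x/10
||x|| = sqrt(114) = 10.6771
||T_10 x - x|| = ||x||/10 = 10.6771/10 = 1.0677

1.0677


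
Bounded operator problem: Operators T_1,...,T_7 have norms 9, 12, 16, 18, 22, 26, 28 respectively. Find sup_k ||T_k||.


By the Uniform Boundedness Principle, the supremum of norms is finite.
sup_k ||T_k|| = max(9, 12, 16, 18, 22, 26, 28) = 28

28


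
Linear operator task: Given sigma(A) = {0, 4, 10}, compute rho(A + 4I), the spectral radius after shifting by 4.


Spectrum of A + 4I = {4, 8, 14}
Spectral radius = max |lambda| over the shifted spectrum
= max(4, 8, 14) = 14

14


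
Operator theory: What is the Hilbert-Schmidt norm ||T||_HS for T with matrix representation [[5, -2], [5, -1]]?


The Hilbert-Schmidt norm is sqrt(sum of squares of all entries).
Sum of squares = 5^2 + (-2)^2 + 5^2 + (-1)^2
= 25 + 4 + 25 + 1 = 55
||T||_HS = sqrt(55) = 7.4162

7.4162


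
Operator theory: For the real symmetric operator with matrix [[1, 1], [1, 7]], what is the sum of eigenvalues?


For a self-adjoint (symmetric) matrix, the eigenvalues are real.
The sum of eigenvalues equals the trace of the matrix.
trace = 1 + 7 = 8

8


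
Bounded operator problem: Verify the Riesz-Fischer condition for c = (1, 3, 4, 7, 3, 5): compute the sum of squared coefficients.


sum |c_n|^2 = 1^2 + 3^2 + 4^2 + 7^2 + 3^2 + 5^2
= 1 + 9 + 16 + 49 + 9 + 25
= 109

109


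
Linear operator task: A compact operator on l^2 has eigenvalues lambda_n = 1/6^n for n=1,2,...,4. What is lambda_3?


The eigenvalue formula gives lambda_3 = 1/6^3
= 1/216
= 0.0046

0.0046


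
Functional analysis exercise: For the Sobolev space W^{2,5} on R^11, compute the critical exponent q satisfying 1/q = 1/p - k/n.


Using the Sobolev embedding formula: 1/q = 1/p - k/n
1/q = 1/5 - 2/11 = 1/55
q = 1/(1/55) = 55

55.0000


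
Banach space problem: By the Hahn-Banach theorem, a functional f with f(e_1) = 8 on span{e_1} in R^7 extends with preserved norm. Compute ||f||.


The norm of f is given by ||f|| = sup_{||x||=1} |f(x)|.
On span{e_1}, ||e_1|| = 1, so ||f|| = |f(e_1)| / ||e_1||
= |8| / 1 = 8.0000

8.0000


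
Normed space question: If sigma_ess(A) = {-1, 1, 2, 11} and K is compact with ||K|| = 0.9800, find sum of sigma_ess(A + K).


By Weyl's theorem, the essential spectrum is invariant under compact perturbations.
sigma_ess(A + K) = sigma_ess(A) = {-1, 1, 2, 11}
Sum = -1 + 1 + 2 + 11 = 13

13


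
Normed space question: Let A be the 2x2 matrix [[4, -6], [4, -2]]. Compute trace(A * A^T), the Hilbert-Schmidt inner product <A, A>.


trace(A * A^T) = sum of squares of all entries
= 4^2 + (-6)^2 + 4^2 + (-2)^2
= 16 + 36 + 16 + 4
= 72

72


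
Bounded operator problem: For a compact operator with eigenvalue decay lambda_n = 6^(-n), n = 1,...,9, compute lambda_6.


The eigenvalue formula gives lambda_6 = 1/6^6
= 1/46656
= 2.1433e-05

2.1433e-05


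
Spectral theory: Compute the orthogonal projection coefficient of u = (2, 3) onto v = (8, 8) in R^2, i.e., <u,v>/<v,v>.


Computing <u,v> = 2*8 + 3*8 = 40
Computing <v,v> = 8^2 + 8^2 = 128
Projection coefficient = 40/128 = 0.3125

0.3125


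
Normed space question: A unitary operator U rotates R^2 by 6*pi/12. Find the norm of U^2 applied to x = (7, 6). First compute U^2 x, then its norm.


U is a rotation by theta = 6*pi/12
U^2 = rotation by 2*theta = 12*pi/12
cos(12*pi/12) = -1.0000, sin(12*pi/12) = 0.0000
U^2 x = (-1.0000 * 7 - 0.0000 * 6, 0.0000 * 7 + -1.0000 * 6)
= (-7.0000, -6.0000)
||U^2 x|| = sqrt((-7.0000)^2 + (-6.0000)^2) = sqrt(85.0000) = 9.2195

9.2195


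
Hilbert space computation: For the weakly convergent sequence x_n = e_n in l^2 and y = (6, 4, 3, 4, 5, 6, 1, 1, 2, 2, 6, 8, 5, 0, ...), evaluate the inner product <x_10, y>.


x_10 = e_10 is the standard basis vector with 1 in position 10.
<x_10, y> = y_10 = 2
As n -> infinity, <x_n, y> -> 0, confirming weak convergence of (x_n) to 0.

2


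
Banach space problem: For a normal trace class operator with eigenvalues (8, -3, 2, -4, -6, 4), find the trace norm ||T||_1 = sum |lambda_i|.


For a normal operator, singular values equal |eigenvalues|.
Trace norm = sum |lambda_i| = 8 + 3 + 2 + 4 + 6 + 4
= 27

27


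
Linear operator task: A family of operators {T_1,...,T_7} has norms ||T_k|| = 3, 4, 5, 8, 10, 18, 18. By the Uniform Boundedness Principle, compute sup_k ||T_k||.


By the Uniform Boundedness Principle, the supremum of norms is finite.
sup_k ||T_k|| = max(3, 4, 5, 8, 10, 18, 18) = 18

18


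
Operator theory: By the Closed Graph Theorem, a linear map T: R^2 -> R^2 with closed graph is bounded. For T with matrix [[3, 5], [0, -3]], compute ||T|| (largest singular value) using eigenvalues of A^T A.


A^T A = [[9, 15], [15, 34]]
trace(A^T A) = 43, det(A^T A) = 81
discriminant = 43^2 - 4*81 = 1525
Largest eigenvalue of A^T A = (trace + sqrt(disc))/2 = 41.0256
||T|| = sqrt(41.0256) = 6.4051

6.4051


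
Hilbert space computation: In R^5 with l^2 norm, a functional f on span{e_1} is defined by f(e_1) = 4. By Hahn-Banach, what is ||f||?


The norm of f is given by ||f|| = sup_{||x||=1} |f(x)|.
On span{e_1}, ||e_1|| = 1, so ||f|| = |f(e_1)| / ||e_1||
= |4| / 1 = 4.0000

4.0000


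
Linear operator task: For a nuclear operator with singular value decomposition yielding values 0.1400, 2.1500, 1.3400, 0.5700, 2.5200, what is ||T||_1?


The nuclear norm is the sum of all singular values.
||T||_1 = 0.1400 + 2.1500 + 1.3400 + 0.5700 + 2.5200
= 6.7200

6.7200


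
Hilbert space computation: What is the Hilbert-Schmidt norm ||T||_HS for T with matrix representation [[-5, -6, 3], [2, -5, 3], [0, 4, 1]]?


The Hilbert-Schmidt norm is sqrt(sum of squares of all entries).
Sum of squares = (-5)^2 + (-6)^2 + 3^2 + 2^2 + (-5)^2 + 3^2 + 0^2 + 4^2 + 1^2
= 25 + 36 + 9 + 4 + 25 + 9 + 0 + 16 + 1 = 125
||T||_HS = sqrt(125) = 11.1803

11.1803


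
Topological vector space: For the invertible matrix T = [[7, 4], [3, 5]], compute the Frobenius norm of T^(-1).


det(T) = 7*5 - 4*3 = 23
T^(-1) = (1/23) * [[5, -4], [-3, 7]] = [[0.2174, -0.1739], [-0.1304, 0.3043]]
||T^(-1)||_F^2 = 0.2174^2 + (-0.1739)^2 + (-0.1304)^2 + 0.3043^2 = 0.1871
||T^(-1)||_F = sqrt(0.1871) = 0.4326

0.4326


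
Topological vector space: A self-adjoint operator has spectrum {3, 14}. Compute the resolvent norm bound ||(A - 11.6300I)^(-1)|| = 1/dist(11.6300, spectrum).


dist(11.6300, {3, 14}) = min(|11.6300 - 3|, |11.6300 - 14|)
= min(8.6300, 2.3700) = 2.3700
Resolvent bound = 1/2.3700 = 0.4219

0.4219


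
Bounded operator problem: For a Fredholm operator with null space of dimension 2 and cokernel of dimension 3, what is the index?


The Fredholm index is defined as ind(T) = dim(ker T) - dim(coker T)
= 2 - 3
= -1

-1


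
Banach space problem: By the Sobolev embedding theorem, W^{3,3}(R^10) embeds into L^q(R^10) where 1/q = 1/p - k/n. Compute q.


Using the Sobolev embedding formula: 1/q = 1/p - k/n
1/q = 1/3 - 3/10 = 1/30
q = 1/(1/30) = 30

30.0000


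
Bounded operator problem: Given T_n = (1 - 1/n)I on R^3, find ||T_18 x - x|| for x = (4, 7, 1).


T_18 x - x = (1 - 1/18)x - x = -x/18
||x|| = sqrt(66) = 8.1240
||T_18 x - x|| = ||x||/18 = 8.1240/18 = 0.4513

0.4513


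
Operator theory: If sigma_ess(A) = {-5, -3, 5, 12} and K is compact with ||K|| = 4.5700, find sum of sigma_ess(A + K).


By Weyl's theorem, the essential spectrum is invariant under compact perturbations.
sigma_ess(A + K) = sigma_ess(A) = {-5, -3, 5, 12}
Sum = -5 + -3 + 5 + 12 = 9

9


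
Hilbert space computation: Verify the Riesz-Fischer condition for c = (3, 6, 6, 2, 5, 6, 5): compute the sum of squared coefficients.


sum |c_n|^2 = 3^2 + 6^2 + 6^2 + 2^2 + 5^2 + 6^2 + 5^2
= 9 + 36 + 36 + 4 + 25 + 36 + 25
= 171

171


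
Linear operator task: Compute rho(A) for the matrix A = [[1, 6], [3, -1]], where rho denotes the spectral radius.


For a 2x2 matrix, eigenvalues satisfy lambda^2 - (trace)*lambda + det = 0
trace = 1 + -1 = 0
det = 1*-1 - 6*3 = -19
discriminant = 0^2 - 4*(-19) = 76
spectral radius = max |eigenvalue| = 4.3589

4.3589


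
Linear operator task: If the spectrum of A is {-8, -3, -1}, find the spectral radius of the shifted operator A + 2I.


Spectrum of A + 2I = {-6, -1, 1}
Spectral radius = max |lambda| over the shifted spectrum
= max(6, 1, 1) = 6

6


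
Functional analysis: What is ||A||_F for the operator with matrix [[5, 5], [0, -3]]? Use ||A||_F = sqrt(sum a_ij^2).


||A||_F^2 = sum a_ij^2
= 5^2 + 5^2 + 0^2 + (-3)^2
= 25 + 25 + 0 + 9 = 59
||A||_F = sqrt(59) = 7.6811

7.6811


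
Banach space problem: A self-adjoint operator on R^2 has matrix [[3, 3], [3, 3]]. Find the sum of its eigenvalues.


For a self-adjoint (symmetric) matrix, the eigenvalues are real.
The sum of eigenvalues equals the trace of the matrix.
trace = 3 + 3 = 6

6


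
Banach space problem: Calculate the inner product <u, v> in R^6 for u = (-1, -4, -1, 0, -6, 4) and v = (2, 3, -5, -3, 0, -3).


Computing the standard inner product <u, v> = sum u_i * v_i
= -1*2 + -4*3 + -1*-5 + 0*-3 + -6*0 + 4*-3
= -2 + -12 + 5 + 0 + 0 + -12
= -21

-21


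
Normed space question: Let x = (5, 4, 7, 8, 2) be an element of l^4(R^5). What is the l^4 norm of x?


The l^4 norm = (sum |x_i|^4)^(1/4)
Sum of 4th powers = 625 + 256 + 2401 + 4096 + 16 = 7394
||x||_4 = (7394)^(1/4) = 9.2730

9.2730


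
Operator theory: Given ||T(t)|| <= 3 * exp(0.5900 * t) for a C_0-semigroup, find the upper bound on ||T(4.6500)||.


||T(4.6500)|| <= 3 * exp(0.5900 * 4.6500)
= 3 * exp(2.7435)
= 3 * 15.5413
= 46.6239

46.6239


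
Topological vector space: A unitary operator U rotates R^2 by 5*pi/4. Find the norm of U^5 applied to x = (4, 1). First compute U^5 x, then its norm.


U is a rotation by theta = 5*pi/4
U^5 = rotation by 5*theta = 25*pi/4 = 1*pi/4 (mod 2*pi)
cos(1*pi/4) = 0.7071, sin(1*pi/4) = 0.7071
U^5 x = (0.7071 * 4 - 0.7071 * 1, 0.7071 * 4 + 0.7071 * 1)
= (2.1213, 3.5355)
||U^5 x|| = sqrt(2.1213^2 + 3.5355^2) = sqrt(17.0000) = 4.1231

4.1231


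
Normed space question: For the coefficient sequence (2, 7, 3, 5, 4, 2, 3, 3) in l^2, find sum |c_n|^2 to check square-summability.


sum |c_n|^2 = 2^2 + 7^2 + 3^2 + 5^2 + 4^2 + 2^2 + 3^2 + 3^2
= 4 + 49 + 9 + 25 + 16 + 4 + 9 + 9
= 125

125


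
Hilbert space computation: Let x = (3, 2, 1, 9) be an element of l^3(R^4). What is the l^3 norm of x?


The l^3 norm = (sum |x_i|^3)^(1/3)
Sum of 3th powers = 27 + 8 + 1 + 729 = 765
||x||_3 = (765)^(1/3) = 9.1458

9.1458


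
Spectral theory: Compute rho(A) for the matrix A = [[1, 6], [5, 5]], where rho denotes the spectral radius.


For a 2x2 matrix, eigenvalues satisfy lambda^2 - (trace)*lambda + det = 0
trace = 1 + 5 = 6
det = 1*5 - 6*5 = -25
discriminant = 6^2 - 4*(-25) = 136
spectral radius = max |eigenvalue| = 8.8310

8.8310


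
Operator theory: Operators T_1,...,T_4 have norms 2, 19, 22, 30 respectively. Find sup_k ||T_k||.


By the Uniform Boundedness Principle, the supremum of norms is finite.
sup_k ||T_k|| = max(2, 19, 22, 30) = 30

30


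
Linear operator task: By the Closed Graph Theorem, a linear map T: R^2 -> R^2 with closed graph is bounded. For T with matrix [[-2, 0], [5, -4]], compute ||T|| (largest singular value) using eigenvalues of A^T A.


A^T A = [[29, -20], [-20, 16]]
trace(A^T A) = 45, det(A^T A) = 64
discriminant = 45^2 - 4*64 = 1769
Largest eigenvalue of A^T A = (trace + sqrt(disc))/2 = 43.5297
||T|| = sqrt(43.5297) = 6.5977

6.5977


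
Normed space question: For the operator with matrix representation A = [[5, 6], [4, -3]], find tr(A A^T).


trace(A * A^T) = sum of squares of all entries
= 5^2 + 6^2 + 4^2 + (-3)^2
= 25 + 36 + 16 + 9
= 86

86


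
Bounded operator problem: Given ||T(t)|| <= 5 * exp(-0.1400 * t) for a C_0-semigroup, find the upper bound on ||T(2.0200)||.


||T(2.0200)|| <= 5 * exp(-0.1400 * 2.0200)
= 5 * exp(-0.2828)
= 5 * 0.7537
= 3.7684

3.7684


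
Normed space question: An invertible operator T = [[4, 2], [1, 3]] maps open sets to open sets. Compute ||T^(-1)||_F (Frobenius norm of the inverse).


det(T) = 4*3 - 2*1 = 10
T^(-1) = (1/10) * [[3, -2], [-1, 4]] = [[0.3000, -0.2000], [-0.1000, 0.4000]]
||T^(-1)||_F^2 = 0.3000^2 + (-0.2000)^2 + (-0.1000)^2 + 0.4000^2 = 0.3000
||T^(-1)||_F = sqrt(0.3000) = 0.5477

0.5477


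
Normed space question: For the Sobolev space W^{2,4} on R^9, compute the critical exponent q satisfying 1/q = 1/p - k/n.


Using the Sobolev embedding formula: 1/q = 1/p - k/n
1/q = 1/4 - 2/9 = 1/36
q = 1/(1/36) = 36

36.0000


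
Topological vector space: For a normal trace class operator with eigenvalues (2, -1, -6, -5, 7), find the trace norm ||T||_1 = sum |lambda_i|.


For a normal operator, singular values equal |eigenvalues|.
Trace norm = sum |lambda_i| = 2 + 1 + 6 + 5 + 7
= 21

21


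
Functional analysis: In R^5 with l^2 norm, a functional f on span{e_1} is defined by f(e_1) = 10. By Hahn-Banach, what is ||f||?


The norm of f is given by ||f|| = sup_{||x||=1} |f(x)|.
On span{e_1}, ||e_1|| = 1, so ||f|| = |f(e_1)| / ||e_1||
= |10| / 1 = 10.0000

10.0000


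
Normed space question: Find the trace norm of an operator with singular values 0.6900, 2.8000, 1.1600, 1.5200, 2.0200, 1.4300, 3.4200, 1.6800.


The nuclear norm is the sum of all singular values.
||T||_1 = 0.6900 + 2.8000 + 1.1600 + 1.5200 + 2.0200 + 1.4300 + 3.4200 + 1.6800
= 14.7200

14.7200


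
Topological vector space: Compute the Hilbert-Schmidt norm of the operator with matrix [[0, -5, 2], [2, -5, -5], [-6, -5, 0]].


The Hilbert-Schmidt norm is sqrt(sum of squares of all entries).
Sum of squares = 0^2 + (-5)^2 + 2^2 + 2^2 + (-5)^2 + (-5)^2 + (-6)^2 + (-5)^2 + 0^2
= 0 + 25 + 4 + 4 + 25 + 25 + 36 + 25 + 0 = 144
||T||_HS = sqrt(144) = 12.0000

12.0000


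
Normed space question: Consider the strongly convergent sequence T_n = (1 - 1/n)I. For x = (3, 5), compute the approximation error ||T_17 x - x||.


T_17 x - x = (1 - 1/17)x - x = -x/17
||x|| = sqrt(34) = 5.8310
||T_17 x - x|| = ||x||/17 = 5.8310/17 = 0.3430

0.3430


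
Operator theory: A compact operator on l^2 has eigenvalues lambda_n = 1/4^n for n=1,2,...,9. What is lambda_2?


The eigenvalue formula gives lambda_2 = 1/4^2
= 1/16
= 0.0625

0.0625


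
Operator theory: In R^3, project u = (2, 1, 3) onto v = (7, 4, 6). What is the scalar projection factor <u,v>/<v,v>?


Computing <u,v> = 2*7 + 1*4 + 3*6 = 36
Computing <v,v> = 7^2 + 4^2 + 6^2 = 101
Projection coefficient = 36/101 = 0.3564

0.3564


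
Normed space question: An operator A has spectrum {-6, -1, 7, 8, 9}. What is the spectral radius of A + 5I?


Spectrum of A + 5I = {-1, 4, 12, 13, 14}
Spectral radius = max |lambda| over the shifted spectrum
= max(1, 4, 12, 13, 14) = 14

14


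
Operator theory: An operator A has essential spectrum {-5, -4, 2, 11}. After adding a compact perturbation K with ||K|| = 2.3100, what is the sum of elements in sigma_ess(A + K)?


By Weyl's theorem, the essential spectrum is invariant under compact perturbations.
sigma_ess(A + K) = sigma_ess(A) = {-5, -4, 2, 11}
Sum = -5 + -4 + 2 + 11 = 4

4


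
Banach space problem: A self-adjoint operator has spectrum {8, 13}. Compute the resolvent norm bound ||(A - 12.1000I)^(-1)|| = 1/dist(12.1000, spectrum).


dist(12.1000, {8, 13}) = min(|12.1000 - 8|, |12.1000 - 13|)
= min(4.1000, 0.9000) = 0.9000
Resolvent bound = 1/0.9000 = 1.1111

1.1111


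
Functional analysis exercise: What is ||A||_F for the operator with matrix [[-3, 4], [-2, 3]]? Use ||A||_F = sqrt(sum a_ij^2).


||A||_F^2 = sum a_ij^2
= (-3)^2 + 4^2 + (-2)^2 + 3^2
= 9 + 16 + 4 + 9 = 38
||A||_F = sqrt(38) = 6.1644

6.1644


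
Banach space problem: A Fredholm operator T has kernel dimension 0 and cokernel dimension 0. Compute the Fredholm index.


The Fredholm index is defined as ind(T) = dim(ker T) - dim(coker T)
= 0 - 0
= 0

0


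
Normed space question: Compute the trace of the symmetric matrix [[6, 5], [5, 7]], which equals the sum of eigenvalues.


For a self-adjoint (symmetric) matrix, the eigenvalues are real.
The sum of eigenvalues equals the trace of the matrix.
trace = 6 + 7 = 13

13


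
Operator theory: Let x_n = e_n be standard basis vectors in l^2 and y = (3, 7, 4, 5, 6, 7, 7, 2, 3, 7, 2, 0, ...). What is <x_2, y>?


x_2 = e_2 is the standard basis vector with 1 in position 2.
<x_2, y> = y_2 = 7
As n -> infinity, <x_n, y> -> 0, confirming weak convergence of (x_n) to 0.

7


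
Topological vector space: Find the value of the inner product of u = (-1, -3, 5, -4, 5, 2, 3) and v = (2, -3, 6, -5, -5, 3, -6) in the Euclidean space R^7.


Computing the standard inner product <u, v> = sum u_i * v_i
= -1*2 + -3*-3 + 5*6 + -4*-5 + 5*-5 + 2*3 + 3*-6
= -2 + 9 + 30 + 20 + -25 + 6 + -18
= 20

20


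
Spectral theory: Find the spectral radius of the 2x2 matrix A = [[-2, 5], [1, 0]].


For a 2x2 matrix, eigenvalues satisfy lambda^2 - (trace)*lambda + det = 0
trace = -2 + 0 = -2
det = -2*0 - 5*1 = -5
discriminant = (-2)^2 - 4*(-5) = 24
spectral radius = max |eigenvalue| = 3.4495

3.4495


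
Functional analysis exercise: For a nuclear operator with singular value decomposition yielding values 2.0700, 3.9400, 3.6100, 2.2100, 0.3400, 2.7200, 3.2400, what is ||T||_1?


The nuclear norm is the sum of all singular values.
||T||_1 = 2.0700 + 3.9400 + 3.6100 + 2.2100 + 0.3400 + 2.7200 + 3.2400
= 18.1300

18.1300


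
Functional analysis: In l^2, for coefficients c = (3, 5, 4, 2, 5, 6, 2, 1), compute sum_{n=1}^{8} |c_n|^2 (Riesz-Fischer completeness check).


sum |c_n|^2 = 3^2 + 5^2 + 4^2 + 2^2 + 5^2 + 6^2 + 2^2 + 1^2
= 9 + 25 + 16 + 4 + 25 + 36 + 4 + 1
= 120

120


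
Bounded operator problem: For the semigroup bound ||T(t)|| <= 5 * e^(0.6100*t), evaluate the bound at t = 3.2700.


||T(3.2700)|| <= 5 * exp(0.6100 * 3.2700)
= 5 * exp(1.9947)
= 5 * 7.3500
= 36.7500

36.7500


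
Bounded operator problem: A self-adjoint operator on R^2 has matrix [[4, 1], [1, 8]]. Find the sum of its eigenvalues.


For a self-adjoint (symmetric) matrix, the eigenvalues are real.
The sum of eigenvalues equals the trace of the matrix.
trace = 4 + 8 = 12

12


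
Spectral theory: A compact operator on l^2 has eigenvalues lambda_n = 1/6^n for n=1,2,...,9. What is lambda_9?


The eigenvalue formula gives lambda_9 = 1/6^9
= 1/10077696
= 9.9229e-08

9.9229e-08


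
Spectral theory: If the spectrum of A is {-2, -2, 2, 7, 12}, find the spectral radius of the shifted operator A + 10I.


Spectrum of A + 10I = {8, 8, 12, 17, 22}
Spectral radius = max |lambda| over the shifted spectrum
= max(8, 8, 12, 17, 22) = 22

22


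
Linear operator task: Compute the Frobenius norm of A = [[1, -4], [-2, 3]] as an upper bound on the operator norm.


||A||_F^2 = sum a_ij^2
= 1^2 + (-4)^2 + (-2)^2 + 3^2
= 1 + 16 + 4 + 9 = 30
||A||_F = sqrt(30) = 5.4772

5.4772


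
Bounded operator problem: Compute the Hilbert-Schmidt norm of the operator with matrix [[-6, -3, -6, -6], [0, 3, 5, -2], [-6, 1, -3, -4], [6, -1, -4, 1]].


The Hilbert-Schmidt norm is sqrt(sum of squares of all entries).
Sum of squares = (-6)^2 + (-3)^2 + (-6)^2 + (-6)^2 + 0^2 + 3^2 + 5^2 + (-2)^2 + (-6)^2 + 1^2 + (-3)^2 + (-4)^2 + 6^2 + (-1)^2 + (-4)^2 + 1^2
= 36 + 9 + 36 + 36 + 0 + 9 + 25 + 4 + 36 + 1 + 9 + 16 + 36 + 1 + 16 + 1 = 271
||T||_HS = sqrt(271) = 16.4621

16.4621


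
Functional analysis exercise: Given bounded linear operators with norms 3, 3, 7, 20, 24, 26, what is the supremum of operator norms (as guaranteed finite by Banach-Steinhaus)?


By the Uniform Boundedness Principle, the supremum of norms is finite.
sup_k ||T_k|| = max(3, 3, 7, 20, 24, 26) = 26

26


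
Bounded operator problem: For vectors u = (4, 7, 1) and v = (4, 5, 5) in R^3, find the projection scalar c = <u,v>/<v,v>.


Computing <u,v> = 4*4 + 7*5 + 1*5 = 56
Computing <v,v> = 4^2 + 5^2 + 5^2 = 66
Projection coefficient = 56/66 = 0.8485

0.8485


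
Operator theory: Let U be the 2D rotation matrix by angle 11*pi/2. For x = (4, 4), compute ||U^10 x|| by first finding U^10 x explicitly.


U is a rotation by theta = 11*pi/2
U^10 = rotation by 10*theta = 110*pi/2 = 2*pi/2 (mod 2*pi)
cos(2*pi/2) = -1.0000, sin(2*pi/2) = 0.0000
U^10 x = (-1.0000 * 4 - 0.0000 * 4, 0.0000 * 4 + -1.0000 * 4)
= (-4.0000, -4.0000)
||U^10 x|| = sqrt((-4.0000)^2 + (-4.0000)^2) = sqrt(32.0000) = 5.6569

5.6569


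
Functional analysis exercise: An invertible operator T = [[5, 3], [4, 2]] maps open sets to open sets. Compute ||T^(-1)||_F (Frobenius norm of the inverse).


det(T) = 5*2 - 3*4 = -2
T^(-1) = (1/-2) * [[2, -3], [-4, 5]] = [[-1.0000, 1.5000], [2.0000, -2.5000]]
||T^(-1)||_F^2 = (-1.0000)^2 + 1.5000^2 + 2.0000^2 + (-2.5000)^2 = 13.5000
||T^(-1)||_F = sqrt(13.5000) = 3.6742

3.6742


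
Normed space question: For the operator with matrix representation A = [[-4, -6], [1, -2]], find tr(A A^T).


trace(A * A^T) = sum of squares of all entries
= (-4)^2 + (-6)^2 + 1^2 + (-2)^2
= 16 + 36 + 1 + 4
= 57

57


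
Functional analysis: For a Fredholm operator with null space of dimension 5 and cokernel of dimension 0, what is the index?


The Fredholm index is defined as ind(T) = dim(ker T) - dim(coker T)
= 5 - 0
= 5

5


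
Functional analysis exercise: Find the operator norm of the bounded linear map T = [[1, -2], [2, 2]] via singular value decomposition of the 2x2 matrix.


A^T A = [[5, 2], [2, 8]]
trace(A^T A) = 13, det(A^T A) = 36
discriminant = 13^2 - 4*36 = 25
Largest eigenvalue of A^T A = (trace + sqrt(disc))/2 = 9.0000
||T|| = sqrt(9.0000) = 3.0000

3.0000


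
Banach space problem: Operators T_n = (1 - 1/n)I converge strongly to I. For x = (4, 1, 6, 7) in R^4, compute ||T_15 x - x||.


T_15 x - x = (1 - 1/15)x - x = -x/15
||x|| = sqrt(102) = 10.0995
||T_15 x - x|| = ||x||/15 = 10.0995/15 = 0.6733

0.6733


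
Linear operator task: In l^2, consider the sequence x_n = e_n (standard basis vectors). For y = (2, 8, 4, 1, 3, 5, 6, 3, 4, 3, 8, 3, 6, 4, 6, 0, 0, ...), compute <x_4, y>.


x_4 = e_4 is the standard basis vector with 1 in position 4.
<x_4, y> = y_4 = 1
As n -> infinity, <x_n, y> -> 0, confirming weak convergence of (x_n) to 0.

1


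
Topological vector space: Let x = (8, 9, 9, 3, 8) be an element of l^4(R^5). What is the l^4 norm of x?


The l^4 norm = (sum |x_i|^4)^(1/4)
Sum of 4th powers = 4096 + 6561 + 6561 + 81 + 4096 = 21395
||x||_4 = (21395)^(1/4) = 12.0942

12.0942


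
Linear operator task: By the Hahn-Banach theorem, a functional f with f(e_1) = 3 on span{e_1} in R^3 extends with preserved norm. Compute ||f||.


The norm of f is given by ||f|| = sup_{||x||=1} |f(x)|.
On span{e_1}, ||e_1|| = 1, so ||f|| = |f(e_1)| / ||e_1||
= |3| / 1 = 3.0000

3.0000


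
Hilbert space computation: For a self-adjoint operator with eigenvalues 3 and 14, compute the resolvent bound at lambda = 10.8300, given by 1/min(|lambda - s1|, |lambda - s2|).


dist(10.8300, {3, 14}) = min(|10.8300 - 3|, |10.8300 - 14|)
= min(7.8300, 3.1700) = 3.1700
Resolvent bound = 1/3.1700 = 0.3155

0.3155


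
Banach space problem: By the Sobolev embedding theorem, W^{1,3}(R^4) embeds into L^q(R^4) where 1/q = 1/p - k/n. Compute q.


Using the Sobolev embedding formula: 1/q = 1/p - k/n
1/q = 1/3 - 1/4 = 1/12
q = 1/(1/12) = 12

12.0000


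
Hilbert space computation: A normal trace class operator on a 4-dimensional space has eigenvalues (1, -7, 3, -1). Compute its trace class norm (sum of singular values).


For a normal operator, singular values equal |eigenvalues|.
Trace norm = sum |lambda_i| = 1 + 7 + 3 + 1
= 12

12


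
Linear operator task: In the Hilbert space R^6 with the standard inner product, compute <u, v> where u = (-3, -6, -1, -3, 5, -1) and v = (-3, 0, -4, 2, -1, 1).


Computing the standard inner product <u, v> = sum u_i * v_i
= -3*-3 + -6*0 + -1*-4 + -3*2 + 5*-1 + -1*1
= 9 + 0 + 4 + -6 + -5 + -1
= 1

1


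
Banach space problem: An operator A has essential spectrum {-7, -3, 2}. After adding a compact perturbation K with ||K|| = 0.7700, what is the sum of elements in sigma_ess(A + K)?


By Weyl's theorem, the essential spectrum is invariant under compact perturbations.
sigma_ess(A + K) = sigma_ess(A) = {-7, -3, 2}
Sum = -7 + -3 + 2 = -8

-8
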